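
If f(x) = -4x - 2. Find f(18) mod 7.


f(18) = -74
-74 mod 7 = 3

3


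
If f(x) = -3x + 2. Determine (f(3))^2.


f(3) = -7
(-7)^2 = 49

49


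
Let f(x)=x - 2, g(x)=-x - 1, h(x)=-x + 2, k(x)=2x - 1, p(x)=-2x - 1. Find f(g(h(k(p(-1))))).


p(-1) = 1
k(1) = 1
h(1) = 1
g(1) = -2
f(-2) = -4

-4


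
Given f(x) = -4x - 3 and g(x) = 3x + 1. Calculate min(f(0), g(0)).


-3


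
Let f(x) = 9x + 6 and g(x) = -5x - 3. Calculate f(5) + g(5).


23


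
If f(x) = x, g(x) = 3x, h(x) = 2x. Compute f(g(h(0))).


h(0) = 0
g(0) = 0
f(0) = 0

0


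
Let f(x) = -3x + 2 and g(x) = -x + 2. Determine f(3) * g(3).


f(3) = -7
g(3) = -1
Product = 7

7


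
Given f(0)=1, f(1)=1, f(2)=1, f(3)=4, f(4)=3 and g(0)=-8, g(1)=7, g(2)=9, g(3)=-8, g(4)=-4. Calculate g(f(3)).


f(3) = 4
g(4) = -4

-4


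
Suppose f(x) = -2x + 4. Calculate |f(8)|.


f(8) = -12
|-12| = 12

12


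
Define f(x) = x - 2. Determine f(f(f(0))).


f(0) = -2
f(-2) = -4
f(-4) = -6

-6


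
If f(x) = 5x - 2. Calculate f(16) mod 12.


6


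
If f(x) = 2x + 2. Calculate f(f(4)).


f(4) = 10
f(10) = 22

22


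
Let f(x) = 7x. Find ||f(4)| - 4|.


f(4) = 28
|28| = 28
|28 - 4| = 24

24


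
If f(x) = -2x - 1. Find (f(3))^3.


f(3) = -7
(-7)^3 = -343

-343


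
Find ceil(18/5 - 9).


18/5 = 3.6
3.6 - 9 = -5.4
ceil(-5.4) = -5

-5


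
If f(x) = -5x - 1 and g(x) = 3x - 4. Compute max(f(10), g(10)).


f(10) = -51
g(10) = 26
max = 26

26


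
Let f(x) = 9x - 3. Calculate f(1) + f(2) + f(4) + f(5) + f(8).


f(1) = 6
f(2) = 15
f(4) = 33
f(5) = 42
f(8) = 69
Sum = 165

165


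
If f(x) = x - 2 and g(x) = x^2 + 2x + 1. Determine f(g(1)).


g(1) = 4
f(4) = 2

2


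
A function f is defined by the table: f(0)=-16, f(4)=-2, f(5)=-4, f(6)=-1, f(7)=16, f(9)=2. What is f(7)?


Reading from the table at x = 7

16


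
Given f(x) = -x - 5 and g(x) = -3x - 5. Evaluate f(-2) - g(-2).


-4


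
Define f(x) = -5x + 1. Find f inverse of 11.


Solve -5x + 1 = 11
x = (11 - 1) / (-5) = -2

-2


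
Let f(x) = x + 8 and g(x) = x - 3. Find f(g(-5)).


0


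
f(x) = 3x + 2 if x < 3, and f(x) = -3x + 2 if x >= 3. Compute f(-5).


-5 satisfies x < 3
f(-5) = -13

-13


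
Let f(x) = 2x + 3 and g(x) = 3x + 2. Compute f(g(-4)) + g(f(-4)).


f(g(-4)) = -17
g(f(-4)) = -13
Sum = -30

-30


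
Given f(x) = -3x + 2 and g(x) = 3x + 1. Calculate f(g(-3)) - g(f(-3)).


f(g(-3)) = 26
g(f(-3)) = 34
Difference = -8

-8


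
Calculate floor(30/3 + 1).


30/3 = 10
10 + 1 = 11
floor(11) = 11

11


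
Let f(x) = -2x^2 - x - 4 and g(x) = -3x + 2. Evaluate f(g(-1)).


g(-1) = 5
f(5) = (-2)*(5)^2 - 1*(5) - 4 = -59

-59


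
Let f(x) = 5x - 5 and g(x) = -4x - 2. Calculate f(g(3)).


-75


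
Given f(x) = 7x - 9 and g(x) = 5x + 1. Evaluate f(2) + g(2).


f(2) = 5
g(2) = 11
Sum = 16

16


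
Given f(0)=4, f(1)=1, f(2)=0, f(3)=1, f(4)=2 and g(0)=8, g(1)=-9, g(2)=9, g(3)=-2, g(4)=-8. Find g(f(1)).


f(1) = 1
g(1) = -9

-9


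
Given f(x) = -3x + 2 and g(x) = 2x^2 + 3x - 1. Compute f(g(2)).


-37


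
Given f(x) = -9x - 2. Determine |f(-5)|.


43


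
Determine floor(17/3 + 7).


17/3 = 5.6667
5.6667 + 7 = 12.6667
floor(12.6667) = 12

12


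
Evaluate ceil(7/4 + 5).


7/4 = 1.75
1.75 + 5 = 6.75
ceil(6.75) = 7

7


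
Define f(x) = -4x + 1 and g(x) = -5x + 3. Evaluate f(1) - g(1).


f(1) = -3
g(1) = -2
Difference = -1

-1


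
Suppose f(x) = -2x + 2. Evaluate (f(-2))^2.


f(-2) = 6
(6)^2 = 36

36


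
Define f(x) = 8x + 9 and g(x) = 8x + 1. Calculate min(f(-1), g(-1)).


f(-1) = 1
g(-1) = -7
min = -7

-7


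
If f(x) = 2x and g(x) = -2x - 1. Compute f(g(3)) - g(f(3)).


f(g(3)) = -14
g(f(3)) = -13
Difference = -1

-1


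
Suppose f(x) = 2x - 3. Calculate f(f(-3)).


f(-3) = -9
f(-9) = -21

-21


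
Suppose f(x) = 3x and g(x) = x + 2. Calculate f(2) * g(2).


f(2) = 6
g(2) = 4
Product = 24

24


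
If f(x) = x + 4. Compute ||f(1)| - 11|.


f(1) = 5
|5| = 5
|5 - 11| = 6

6


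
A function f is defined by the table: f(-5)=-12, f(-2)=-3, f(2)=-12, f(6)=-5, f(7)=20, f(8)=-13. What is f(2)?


-12


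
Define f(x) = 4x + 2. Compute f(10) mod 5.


f(10) = 42
42 mod 5 = 2

2


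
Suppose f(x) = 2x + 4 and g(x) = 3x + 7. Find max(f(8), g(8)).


f(8) = 20
g(8) = 31
max = 31

31


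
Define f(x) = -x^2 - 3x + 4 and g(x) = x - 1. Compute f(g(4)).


-14


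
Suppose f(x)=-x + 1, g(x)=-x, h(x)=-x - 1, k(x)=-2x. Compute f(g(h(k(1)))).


k(1) = -2
h(-2) = 1
g(1) = -1
f(-1) = 2

2


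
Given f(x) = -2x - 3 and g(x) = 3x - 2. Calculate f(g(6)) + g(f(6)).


f(g(6)) = -35
g(f(6)) = -47
Sum = -82

-82


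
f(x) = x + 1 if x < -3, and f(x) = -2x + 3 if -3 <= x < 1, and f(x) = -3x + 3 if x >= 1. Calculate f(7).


7 satisfies x >= 1
f(7) = -18

-18


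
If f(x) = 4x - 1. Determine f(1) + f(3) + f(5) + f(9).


f(1) = 3
f(3) = 11
f(5) = 19
f(9) = 35
Sum = 68

68


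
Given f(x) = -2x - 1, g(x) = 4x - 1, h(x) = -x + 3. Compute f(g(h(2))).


h(2) = 1
g(1) = 3
f(3) = -7

-7


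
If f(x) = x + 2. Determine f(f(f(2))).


f(2) = 4
f(4) = 6
f(6) = 8

8


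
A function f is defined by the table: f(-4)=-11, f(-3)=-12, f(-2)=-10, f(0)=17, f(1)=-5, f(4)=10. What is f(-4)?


Reading from the table at x = -4

-11


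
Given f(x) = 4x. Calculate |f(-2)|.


f(-2) = -8
|-8| = 8

8


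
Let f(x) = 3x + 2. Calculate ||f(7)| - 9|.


f(7) = 23
|23| = 23
|23 - 9| = 14

14


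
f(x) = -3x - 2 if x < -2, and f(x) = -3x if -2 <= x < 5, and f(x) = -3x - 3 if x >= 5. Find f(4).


4 satisfies -2 <= x < 5
f(4) = -12

-12


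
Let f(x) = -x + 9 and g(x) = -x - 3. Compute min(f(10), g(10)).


-13


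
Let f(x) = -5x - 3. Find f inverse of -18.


Solve -5x - 3 = -18
x = (-18 + 3) / (-5) = 3

3


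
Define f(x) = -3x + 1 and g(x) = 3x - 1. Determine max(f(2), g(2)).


5


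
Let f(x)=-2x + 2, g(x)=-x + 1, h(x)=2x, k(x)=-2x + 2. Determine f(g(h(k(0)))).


k(0) = 2
h(2) = 4
g(4) = -3
f(-3) = 8

8


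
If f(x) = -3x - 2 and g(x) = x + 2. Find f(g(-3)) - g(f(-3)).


f(g(-3)) = 1
g(f(-3)) = 9
Difference = -8

-8


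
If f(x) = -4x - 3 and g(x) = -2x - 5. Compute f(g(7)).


g(7) = -19
f(-19) = 73

73


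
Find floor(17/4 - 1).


17/4 = 4.25
4.25 - 1 = 3.25
floor(3.25) = 3

3


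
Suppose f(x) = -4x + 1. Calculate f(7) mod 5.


f(7) = -27
-27 mod 5 = 3

3


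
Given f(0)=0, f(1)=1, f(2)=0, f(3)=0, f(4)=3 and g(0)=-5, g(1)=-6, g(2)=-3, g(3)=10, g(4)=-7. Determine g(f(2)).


f(2) = 0
g(0) = -5

-5


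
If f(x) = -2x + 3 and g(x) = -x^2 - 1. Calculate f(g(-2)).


g(-2) = -5
f(-5) = 13

13


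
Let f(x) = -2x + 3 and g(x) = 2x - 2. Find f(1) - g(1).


f(1) = 1
g(1) = 0
Difference = 1

1


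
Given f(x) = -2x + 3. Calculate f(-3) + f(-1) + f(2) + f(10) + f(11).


f(-3) = 9
f(-1) = 5
f(2) = -1
f(10) = -17
f(11) = -19
Sum = -23

-23


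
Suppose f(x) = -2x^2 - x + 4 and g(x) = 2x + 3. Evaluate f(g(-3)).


-11


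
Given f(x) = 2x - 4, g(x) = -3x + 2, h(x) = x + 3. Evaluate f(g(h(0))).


h(0) = 3
g(3) = -7
f(-7) = -18

-18


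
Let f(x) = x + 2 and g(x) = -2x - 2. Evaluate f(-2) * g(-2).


f(-2) = 0
g(-2) = 2
Product = 0

0


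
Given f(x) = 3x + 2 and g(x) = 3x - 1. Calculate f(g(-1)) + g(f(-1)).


f(g(-1)) = -10
g(f(-1)) = -4
Sum = -14

-14


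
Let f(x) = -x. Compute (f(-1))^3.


f(-1) = 1
(1)^3 = 1

1


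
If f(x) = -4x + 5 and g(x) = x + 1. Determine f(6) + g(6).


f(6) = -19
g(6) = 7
Sum = -12

-12


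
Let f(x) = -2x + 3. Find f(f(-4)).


f(-4) = 11
f(11) = -19

-19


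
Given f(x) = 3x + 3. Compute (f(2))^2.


81


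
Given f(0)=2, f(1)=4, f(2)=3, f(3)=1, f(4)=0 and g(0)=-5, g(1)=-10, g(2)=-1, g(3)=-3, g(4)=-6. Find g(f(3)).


f(3) = 1
g(1) = -10

-10


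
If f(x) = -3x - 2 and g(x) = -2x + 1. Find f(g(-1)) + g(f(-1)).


f(g(-1)) = -11
g(f(-1)) = -1
Sum = -12

-12


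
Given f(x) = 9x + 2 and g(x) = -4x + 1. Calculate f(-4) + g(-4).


f(-4) = -34
g(-4) = 17
Sum = -17

-17


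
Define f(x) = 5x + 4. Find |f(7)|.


f(7) = 39
|39| = 39

39


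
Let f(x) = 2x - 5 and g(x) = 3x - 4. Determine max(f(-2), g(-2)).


f(-2) = -9
g(-2) = -10
max = -9

-9


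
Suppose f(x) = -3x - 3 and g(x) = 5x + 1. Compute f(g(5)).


g(5) = 26
f(26) = -81

-81


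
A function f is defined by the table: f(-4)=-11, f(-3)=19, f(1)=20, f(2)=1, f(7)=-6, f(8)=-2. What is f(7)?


Reading from the table at x = 7

-6


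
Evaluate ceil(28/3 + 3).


28/3 = 9.3333
9.3333 + 3 = 12.3333
ceil(12.3333) = 13

13


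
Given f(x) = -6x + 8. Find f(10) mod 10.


f(10) = -52
-52 mod 10 = 8

8


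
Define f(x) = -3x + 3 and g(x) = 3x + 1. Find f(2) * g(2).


-21


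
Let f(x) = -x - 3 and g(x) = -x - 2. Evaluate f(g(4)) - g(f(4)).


f(g(4)) = 3
g(f(4)) = 5
Difference = -2

-2


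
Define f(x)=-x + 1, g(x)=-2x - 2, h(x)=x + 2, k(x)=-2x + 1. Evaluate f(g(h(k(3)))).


k(3) = -5
h(-5) = -3
g(-3) = 4
f(4) = -3

-3


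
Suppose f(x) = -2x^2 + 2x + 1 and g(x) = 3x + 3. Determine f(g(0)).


-11


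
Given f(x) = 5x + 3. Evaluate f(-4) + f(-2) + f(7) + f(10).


67


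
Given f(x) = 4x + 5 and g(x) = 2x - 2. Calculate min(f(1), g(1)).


f(1) = 9
g(1) = 0
min = 0

0


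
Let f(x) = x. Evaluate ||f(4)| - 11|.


7


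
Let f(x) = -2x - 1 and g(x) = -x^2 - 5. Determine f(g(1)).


g(1) = -6
f(-6) = 11

11


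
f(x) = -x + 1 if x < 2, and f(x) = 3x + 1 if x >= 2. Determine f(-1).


-1 satisfies x < 2
f(-1) = 2

2


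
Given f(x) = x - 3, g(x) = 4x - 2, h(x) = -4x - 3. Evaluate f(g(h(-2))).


15


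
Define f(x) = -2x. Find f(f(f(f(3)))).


f(3) = -6
f(-6) = 12
f(12) = -24
f(-24) = 48

48


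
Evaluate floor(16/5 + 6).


16/5 = 3.2
3.2 + 6 = 9.2
floor(9.2) = 9

9


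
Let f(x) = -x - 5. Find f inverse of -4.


-1


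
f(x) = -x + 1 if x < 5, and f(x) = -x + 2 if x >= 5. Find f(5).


-3


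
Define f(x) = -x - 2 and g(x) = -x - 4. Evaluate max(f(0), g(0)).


-2


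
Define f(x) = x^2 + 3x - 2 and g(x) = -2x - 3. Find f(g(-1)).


g(-1) = -1
f(-1) = 1*(-1)^2 + 3*(-1) - 2 = -4

-4


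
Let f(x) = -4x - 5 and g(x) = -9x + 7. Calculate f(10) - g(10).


f(10) = -45
g(10) = -83
Difference = 38

38


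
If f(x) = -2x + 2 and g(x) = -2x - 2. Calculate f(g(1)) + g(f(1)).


f(g(1)) = 10
g(f(1)) = -2
Sum = 8

8


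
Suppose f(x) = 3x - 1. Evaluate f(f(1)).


f(1) = 2
f(2) = 5

5


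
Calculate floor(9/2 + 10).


9/2 = 4.5
4.5 + 10 = 14.5
floor(14.5) = 14

14


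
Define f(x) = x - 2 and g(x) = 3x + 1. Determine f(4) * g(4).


26


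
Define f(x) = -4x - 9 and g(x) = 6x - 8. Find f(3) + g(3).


f(3) = -21
g(3) = 10
Sum = -11

-11


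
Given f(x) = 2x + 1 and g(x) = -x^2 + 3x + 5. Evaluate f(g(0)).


11


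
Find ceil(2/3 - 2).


2/3 = 0.6667
0.6667 - 2 = -1.3333
ceil(-1.3333) = -1

-1


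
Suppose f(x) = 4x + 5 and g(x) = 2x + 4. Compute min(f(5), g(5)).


f(5) = 25
g(5) = 14
min = 14

14


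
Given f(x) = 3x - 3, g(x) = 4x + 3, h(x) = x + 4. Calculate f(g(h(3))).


h(3) = 7
g(7) = 31
f(31) = 90

90


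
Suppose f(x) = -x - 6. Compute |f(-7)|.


f(-7) = 1
|1| = 1

1


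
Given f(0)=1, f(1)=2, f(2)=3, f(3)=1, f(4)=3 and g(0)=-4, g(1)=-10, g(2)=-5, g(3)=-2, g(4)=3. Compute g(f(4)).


-2


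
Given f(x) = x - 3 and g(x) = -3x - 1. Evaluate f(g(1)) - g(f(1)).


f(g(1)) = -7
g(f(1)) = 5
Difference = -12

-12


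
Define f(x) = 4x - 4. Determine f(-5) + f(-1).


f(-5) = -24
f(-1) = -8
Sum = -32

-32


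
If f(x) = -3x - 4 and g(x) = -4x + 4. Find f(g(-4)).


-64


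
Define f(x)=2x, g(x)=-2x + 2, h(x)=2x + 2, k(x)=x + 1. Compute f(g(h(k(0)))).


k(0) = 1
h(1) = 4
g(4) = -6
f(-6) = -12

-12


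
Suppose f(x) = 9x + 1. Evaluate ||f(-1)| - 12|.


f(-1) = -8
|-8| = 8
|8 - 12| = 4

4


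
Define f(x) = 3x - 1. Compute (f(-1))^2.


16


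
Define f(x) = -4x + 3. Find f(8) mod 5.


f(8) = -29
-29 mod 5 = 1

1


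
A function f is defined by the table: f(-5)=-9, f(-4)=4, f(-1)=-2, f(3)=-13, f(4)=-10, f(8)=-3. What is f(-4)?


Reading from the table at x = -4

4


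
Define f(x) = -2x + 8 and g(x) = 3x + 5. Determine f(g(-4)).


g(-4) = -7
f(-7) = 22

22


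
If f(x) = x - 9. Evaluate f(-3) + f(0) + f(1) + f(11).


f(-3) = -12
f(0) = -9
f(1) = -8
f(11) = 2
Sum = -27

-27


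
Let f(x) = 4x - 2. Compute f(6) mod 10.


f(6) = 22
22 mod 10 = 2

2


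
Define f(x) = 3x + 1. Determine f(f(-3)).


f(-3) = -8
f(-8) = -23

-23


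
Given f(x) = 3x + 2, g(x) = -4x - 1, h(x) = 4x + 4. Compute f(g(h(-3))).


h(-3) = -8
g(-8) = 31
f(31) = 95

95


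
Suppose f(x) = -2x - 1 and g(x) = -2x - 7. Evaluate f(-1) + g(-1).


f(-1) = 1
g(-1) = -5
Sum = -4

-4


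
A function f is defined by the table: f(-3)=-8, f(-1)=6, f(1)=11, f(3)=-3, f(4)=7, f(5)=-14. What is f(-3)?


Reading from the table at x = -3

-8


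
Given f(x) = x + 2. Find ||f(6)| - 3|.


f(6) = 8
|8| = 8
|8 - 3| = 5

5


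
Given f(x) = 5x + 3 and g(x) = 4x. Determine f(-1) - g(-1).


f(-1) = -2
g(-1) = -4
Difference = 2

2


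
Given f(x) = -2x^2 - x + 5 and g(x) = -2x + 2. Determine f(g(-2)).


g(-2) = 6
f(6) = (-2)*(6)^2 - 1*(6) + 5 = -73

-73


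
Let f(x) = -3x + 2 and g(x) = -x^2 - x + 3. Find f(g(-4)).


g(-4) = -9
f(-9) = 29

29


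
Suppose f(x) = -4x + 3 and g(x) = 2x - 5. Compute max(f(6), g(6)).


f(6) = -21
g(6) = 7
max = 7

7


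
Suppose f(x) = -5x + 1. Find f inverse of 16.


Solve -5x + 1 = 16
x = (16 - 1) / (-5) = -3

-3


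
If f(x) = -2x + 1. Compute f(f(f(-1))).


11


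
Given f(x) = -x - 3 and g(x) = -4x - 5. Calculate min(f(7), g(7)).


f(7) = -10
g(7) = -33
min = -33

-33


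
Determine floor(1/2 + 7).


1/2 = 0.5
0.5 + 7 = 7.5
floor(7.5) = 7

7


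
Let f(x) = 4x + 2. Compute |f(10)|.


42


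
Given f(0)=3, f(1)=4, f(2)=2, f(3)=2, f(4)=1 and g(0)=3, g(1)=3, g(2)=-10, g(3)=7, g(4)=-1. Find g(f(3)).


f(3) = 2
g(2) = -10

-10


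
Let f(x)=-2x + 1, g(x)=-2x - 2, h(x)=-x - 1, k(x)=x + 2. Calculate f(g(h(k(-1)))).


k(-1) = 1
h(1) = -2
g(-2) = 2
f(2) = -3

-3


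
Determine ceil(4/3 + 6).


4/3 = 1.3333
1.3333 + 6 = 7.3333
ceil(7.3333) = 8

8


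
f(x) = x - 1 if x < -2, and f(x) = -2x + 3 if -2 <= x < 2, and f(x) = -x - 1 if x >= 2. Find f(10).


10 satisfies x >= 2
f(10) = -11

-11


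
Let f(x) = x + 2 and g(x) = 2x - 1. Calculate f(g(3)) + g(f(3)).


f(g(3)) = 7
g(f(3)) = 9
Sum = 16

16


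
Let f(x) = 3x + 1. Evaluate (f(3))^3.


f(3) = 10
(10)^3 = 1000

1000


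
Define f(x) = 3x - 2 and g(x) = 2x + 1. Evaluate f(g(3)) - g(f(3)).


f(g(3)) = 19
g(f(3)) = 15
Difference = 4

4


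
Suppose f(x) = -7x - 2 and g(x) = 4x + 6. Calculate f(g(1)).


g(1) = 10
f(10) = -72

-72


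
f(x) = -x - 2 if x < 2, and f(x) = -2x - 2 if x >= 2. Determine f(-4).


2


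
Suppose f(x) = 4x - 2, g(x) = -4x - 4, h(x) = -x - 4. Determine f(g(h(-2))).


h(-2) = -2
g(-2) = 4
f(4) = 14

14


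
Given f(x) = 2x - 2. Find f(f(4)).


f(4) = 6
f(6) = 10

10


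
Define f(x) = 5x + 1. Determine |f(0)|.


f(0) = 1
|1| = 1

1


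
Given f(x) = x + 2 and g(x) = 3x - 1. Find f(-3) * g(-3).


f(-3) = -1
g(-3) = -10
Product = 10

10


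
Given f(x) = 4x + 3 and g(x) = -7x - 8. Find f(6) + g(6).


f(6) = 27
g(6) = -50
Sum = -23

-23


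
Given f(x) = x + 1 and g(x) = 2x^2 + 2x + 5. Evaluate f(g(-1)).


g(-1) = 5
f(5) = 6

6


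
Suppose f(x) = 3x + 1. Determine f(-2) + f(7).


f(-2) = -5
f(7) = 22
Sum = 17

17


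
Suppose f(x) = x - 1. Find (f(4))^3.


27


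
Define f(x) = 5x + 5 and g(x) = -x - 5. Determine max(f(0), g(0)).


f(0) = 5
g(0) = -5
max = 5

5


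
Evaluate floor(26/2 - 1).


26/2 = 13
13 - 1 = 12
floor(12) = 12

12


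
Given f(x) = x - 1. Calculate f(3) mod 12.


2


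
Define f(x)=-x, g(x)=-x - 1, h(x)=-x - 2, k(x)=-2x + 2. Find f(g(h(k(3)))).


3


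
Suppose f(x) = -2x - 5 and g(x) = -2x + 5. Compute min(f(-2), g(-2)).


-1


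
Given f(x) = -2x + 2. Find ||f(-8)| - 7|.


f(-8) = 18
|18| = 18
|18 - 7| = 11

11


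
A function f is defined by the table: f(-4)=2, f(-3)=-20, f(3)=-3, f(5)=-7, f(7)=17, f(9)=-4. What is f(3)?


Reading from the table at x = 3

-3


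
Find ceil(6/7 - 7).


6/7 = 0.8571
0.8571 - 7 = -6.1429
ceil(-6.1429) = -6

-6


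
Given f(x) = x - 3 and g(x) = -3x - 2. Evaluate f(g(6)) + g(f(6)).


f(g(6)) = -23
g(f(6)) = -11
Sum = -34

-34


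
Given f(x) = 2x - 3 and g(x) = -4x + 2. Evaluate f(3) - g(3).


13


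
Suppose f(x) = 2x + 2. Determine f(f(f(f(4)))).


f(4) = 10
f(10) = 22
f(22) = 46
f(46) = 94

94


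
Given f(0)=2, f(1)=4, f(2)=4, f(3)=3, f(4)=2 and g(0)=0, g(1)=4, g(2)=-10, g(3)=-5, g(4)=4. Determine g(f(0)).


f(0) = 2
g(2) = -10

-10


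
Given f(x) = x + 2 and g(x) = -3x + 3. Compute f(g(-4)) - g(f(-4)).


8


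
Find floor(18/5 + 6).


18/5 = 3.6
3.6 + 6 = 9.6
floor(9.6) = 9

9


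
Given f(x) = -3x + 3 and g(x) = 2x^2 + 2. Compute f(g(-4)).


g(-4) = 34
f(34) = -99

-99


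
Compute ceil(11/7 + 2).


4


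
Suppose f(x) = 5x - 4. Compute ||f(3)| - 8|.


f(3) = 11
|11| = 11
|11 - 8| = 3

3


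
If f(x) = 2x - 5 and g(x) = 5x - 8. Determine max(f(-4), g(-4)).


f(-4) = -13
g(-4) = -28
max = -13

-13


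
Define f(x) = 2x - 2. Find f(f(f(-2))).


f(-2) = -6
f(-6) = -14
f(-14) = -30

-30


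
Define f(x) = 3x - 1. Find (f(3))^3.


f(3) = 8
(8)^3 = 512

512


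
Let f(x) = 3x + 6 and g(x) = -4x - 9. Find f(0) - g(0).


f(0) = 6
g(0) = -9
Difference = 15

15


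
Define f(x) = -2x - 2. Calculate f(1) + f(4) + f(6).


-28


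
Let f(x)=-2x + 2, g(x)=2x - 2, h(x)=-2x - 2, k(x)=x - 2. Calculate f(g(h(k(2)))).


k(2) = 0
h(0) = -2
g(-2) = -6
f(-6) = 14

14


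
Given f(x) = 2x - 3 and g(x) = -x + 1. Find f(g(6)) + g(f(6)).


f(g(6)) = -13
g(f(6)) = -8
Sum = -21

-21


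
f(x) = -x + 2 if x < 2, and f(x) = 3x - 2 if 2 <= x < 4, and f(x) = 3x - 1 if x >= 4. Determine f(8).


8 satisfies x >= 4
f(8) = 23

23


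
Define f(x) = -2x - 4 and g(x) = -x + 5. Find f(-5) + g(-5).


f(-5) = 6
g(-5) = 10
Sum = 16

16


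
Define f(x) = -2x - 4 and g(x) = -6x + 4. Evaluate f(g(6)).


g(6) = -32
f(-32) = 60

60


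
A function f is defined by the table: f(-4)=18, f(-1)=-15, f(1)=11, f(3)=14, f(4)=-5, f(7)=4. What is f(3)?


Reading from the table at x = 3

14


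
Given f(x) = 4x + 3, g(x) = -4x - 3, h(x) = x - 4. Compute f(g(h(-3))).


h(-3) = -7
g(-7) = 25
f(25) = 103

103


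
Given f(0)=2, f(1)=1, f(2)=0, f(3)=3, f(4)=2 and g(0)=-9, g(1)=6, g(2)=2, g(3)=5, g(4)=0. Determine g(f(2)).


f(2) = 0
g(0) = -9

-9


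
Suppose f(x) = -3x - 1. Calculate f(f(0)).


f(0) = -1
f(-1) = 2

2


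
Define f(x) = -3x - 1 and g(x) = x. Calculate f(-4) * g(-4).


-44


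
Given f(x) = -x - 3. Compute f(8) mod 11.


f(8) = -11
-11 mod 11 = 0

0


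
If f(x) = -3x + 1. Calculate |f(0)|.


f(0) = 1
|1| = 1

1


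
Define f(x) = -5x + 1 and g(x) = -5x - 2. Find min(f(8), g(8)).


-42


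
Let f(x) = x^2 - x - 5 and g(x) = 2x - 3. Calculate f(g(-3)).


g(-3) = -9
f(-9) = 1*(-9)^2 - 1*(-9) - 5 = 85

85


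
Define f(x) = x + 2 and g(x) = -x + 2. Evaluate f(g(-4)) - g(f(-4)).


4


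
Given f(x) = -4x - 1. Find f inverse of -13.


Solve -4x - 1 = -13
x = (-13 + 1) / (-4) = 3

3


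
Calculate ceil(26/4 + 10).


26/4 = 6.5
6.5 + 10 = 16.5
ceil(16.5) = 17

17


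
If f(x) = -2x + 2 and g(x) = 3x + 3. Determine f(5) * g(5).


f(5) = -8
g(5) = 18
Product = -144

-144


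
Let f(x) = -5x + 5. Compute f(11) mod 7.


f(11) = -50
-50 mod 7 = 6

6


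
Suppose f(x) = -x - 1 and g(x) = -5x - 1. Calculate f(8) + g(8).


f(8) = -9
g(8) = -41
Sum = -50

-50


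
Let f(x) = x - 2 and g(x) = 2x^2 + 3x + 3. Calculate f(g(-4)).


g(-4) = 23
f(23) = 21

21


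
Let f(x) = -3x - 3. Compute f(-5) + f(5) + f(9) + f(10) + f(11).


f(-5) = 12
f(5) = -18
f(9) = -30
f(10) = -33
f(11) = -36
Sum = -105

-105


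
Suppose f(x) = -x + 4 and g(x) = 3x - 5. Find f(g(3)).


g(3) = 4
f(4) = 0

0


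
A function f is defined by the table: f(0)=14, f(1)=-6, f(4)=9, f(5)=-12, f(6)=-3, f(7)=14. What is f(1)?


Reading from the table at x = 1

-6


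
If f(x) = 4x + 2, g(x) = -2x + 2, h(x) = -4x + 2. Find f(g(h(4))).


h(4) = -14
g(-14) = 30
f(30) = 122

122


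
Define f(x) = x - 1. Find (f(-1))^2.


4


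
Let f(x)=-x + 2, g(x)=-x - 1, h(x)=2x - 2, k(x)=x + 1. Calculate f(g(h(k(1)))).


k(1) = 2
h(2) = 2
g(2) = -3
f(-3) = 5

5


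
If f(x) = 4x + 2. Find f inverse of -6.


Solve 4x + 2 = -6
x = (-6 - 2) / 4 = -2

-2


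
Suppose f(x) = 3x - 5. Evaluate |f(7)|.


f(7) = 16
|16| = 16

16


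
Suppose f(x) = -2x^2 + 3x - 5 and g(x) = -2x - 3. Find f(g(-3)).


g(-3) = 3
f(3) = (-2)*(3)^2 + 3*(3) - 5 = -14

-14


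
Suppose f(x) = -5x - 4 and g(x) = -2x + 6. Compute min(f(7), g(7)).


f(7) = -39
g(7) = -8
min = -39

-39


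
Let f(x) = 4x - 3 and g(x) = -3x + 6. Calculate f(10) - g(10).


61


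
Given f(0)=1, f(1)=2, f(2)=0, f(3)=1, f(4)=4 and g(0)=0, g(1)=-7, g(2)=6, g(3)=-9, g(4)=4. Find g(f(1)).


f(1) = 2
g(2) = 6

6


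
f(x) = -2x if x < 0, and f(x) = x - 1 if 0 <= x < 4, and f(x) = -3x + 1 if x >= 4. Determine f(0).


0 satisfies 0 <= x < 4
f(0) = -1

-1


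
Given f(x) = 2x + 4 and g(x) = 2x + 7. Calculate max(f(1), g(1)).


f(1) = 6
g(1) = 9
max = 9

9


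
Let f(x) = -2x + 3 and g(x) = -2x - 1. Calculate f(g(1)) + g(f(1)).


f(g(1)) = 9
g(f(1)) = -3
Sum = 6

6


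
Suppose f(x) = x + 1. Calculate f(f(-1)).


f(-1) = 0
f(0) = 1

1


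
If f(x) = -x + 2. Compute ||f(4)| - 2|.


f(4) = -2
|-2| = 2
|2 - 2| = 0

0


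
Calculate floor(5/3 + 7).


5/3 = 1.6667
1.6667 + 7 = 8.6667
floor(8.6667) = 8

8


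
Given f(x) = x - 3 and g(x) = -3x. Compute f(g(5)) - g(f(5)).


f(g(5)) = -18
g(f(5)) = -6
Difference = -12

-12


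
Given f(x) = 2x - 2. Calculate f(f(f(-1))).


f(-1) = -4
f(-4) = -10
f(-10) = -22

-22


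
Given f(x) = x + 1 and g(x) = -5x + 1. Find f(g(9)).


g(9) = -44
f(-44) = -43

-43


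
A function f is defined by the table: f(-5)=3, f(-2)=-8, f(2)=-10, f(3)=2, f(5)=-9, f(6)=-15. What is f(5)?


Reading from the table at x = 5

-9


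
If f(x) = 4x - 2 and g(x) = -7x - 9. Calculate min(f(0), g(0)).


f(0) = -2
g(0) = -9
min = -9

-9


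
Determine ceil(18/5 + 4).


18/5 = 3.6
3.6 + 4 = 7.6
ceil(7.6) = 8

8


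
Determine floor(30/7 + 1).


30/7 = 4.2857
4.2857 + 1 = 5.2857
floor(5.2857) = 5

5


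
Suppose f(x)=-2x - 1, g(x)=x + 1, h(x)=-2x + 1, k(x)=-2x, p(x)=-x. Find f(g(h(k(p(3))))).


p(3) = -3
k(-3) = 6
h(6) = -11
g(-11) = -10
f(-10) = 19

19


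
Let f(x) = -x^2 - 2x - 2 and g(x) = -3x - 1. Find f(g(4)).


g(4) = -13
f(-13) = (-1)*(-13)^2 - 2*(-13) - 2 = -145

-145


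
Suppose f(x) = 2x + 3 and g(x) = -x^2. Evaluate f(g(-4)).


g(-4) = -16
f(-16) = -29

-29


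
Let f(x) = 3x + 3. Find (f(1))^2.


f(1) = 6
(6)^2 = 36

36


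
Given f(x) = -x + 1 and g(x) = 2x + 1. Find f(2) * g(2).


f(2) = -1
g(2) = 5
Product = -5

-5


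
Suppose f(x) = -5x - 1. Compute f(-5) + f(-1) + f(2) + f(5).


f(-5) = 24
f(-1) = 4
f(2) = -11
f(5) = -26
Sum = -9

-9


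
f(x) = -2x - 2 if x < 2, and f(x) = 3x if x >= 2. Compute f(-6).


-6 satisfies x < 2
f(-6) = 10

10


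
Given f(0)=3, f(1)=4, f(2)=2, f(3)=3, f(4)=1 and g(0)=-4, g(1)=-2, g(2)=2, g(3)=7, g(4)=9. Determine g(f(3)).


7


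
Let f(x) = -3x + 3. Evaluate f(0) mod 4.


f(0) = 3
3 mod 4 = 3

3


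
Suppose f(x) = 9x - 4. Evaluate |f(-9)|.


f(-9) = -85
|-85| = 85

85


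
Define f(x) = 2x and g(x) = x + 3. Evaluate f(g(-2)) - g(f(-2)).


f(g(-2)) = 2
g(f(-2)) = -1
Difference = 3

3


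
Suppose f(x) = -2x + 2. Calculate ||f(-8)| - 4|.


f(-8) = 18
|18| = 18
|18 - 4| = 14

14


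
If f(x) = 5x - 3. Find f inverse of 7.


Solve 5x - 3 = 7
x = (7 + 3) / 5 = 2

2


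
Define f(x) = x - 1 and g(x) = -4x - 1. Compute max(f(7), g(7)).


f(7) = 6
g(7) = -29
max = 6

6


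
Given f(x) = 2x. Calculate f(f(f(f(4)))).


f(4) = 8
f(8) = 16
f(16) = 32
f(32) = 64

64


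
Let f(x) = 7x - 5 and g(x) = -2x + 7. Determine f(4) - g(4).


f(4) = 23
g(4) = -1
Difference = 24

24


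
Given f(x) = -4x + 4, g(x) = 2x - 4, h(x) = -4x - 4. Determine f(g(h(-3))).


h(-3) = 8
g(8) = 12
f(12) = -44

-44


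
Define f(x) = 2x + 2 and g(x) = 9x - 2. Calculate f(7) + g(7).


f(7) = 16
g(7) = 61
Sum = 77

77


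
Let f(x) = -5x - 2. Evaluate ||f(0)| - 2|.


0


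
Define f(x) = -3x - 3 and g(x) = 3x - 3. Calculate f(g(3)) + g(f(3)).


f(g(3)) = -21
g(f(3)) = -39
Sum = -60

-60


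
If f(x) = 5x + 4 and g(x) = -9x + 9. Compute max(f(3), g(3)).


f(3) = 19
g(3) = -18
max = 19

19


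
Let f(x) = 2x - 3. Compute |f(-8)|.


19


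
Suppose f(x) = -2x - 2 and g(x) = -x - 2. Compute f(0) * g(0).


f(0) = -2
g(0) = -2
Product = 4

4


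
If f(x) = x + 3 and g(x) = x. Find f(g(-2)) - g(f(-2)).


f(g(-2)) = 1
g(f(-2)) = 1
Difference = 0

0


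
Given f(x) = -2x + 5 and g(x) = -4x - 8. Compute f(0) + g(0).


f(0) = 5
g(0) = -8
Sum = -3

-3


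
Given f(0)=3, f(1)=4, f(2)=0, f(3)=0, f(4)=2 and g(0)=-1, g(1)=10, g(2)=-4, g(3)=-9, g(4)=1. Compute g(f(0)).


f(0) = 3
g(3) = -9

-9


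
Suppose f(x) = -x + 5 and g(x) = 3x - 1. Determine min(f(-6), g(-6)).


f(-6) = 11
g(-6) = -19
min = -19

-19


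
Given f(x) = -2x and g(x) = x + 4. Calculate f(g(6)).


g(6) = 10
f(10) = -20

-20


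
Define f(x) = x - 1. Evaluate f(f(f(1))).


-2


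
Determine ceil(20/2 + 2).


20/2 = 10
10 + 2 = 12
ceil(12) = 12

12


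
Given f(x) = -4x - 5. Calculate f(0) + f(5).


f(0) = -5
f(5) = -25
Sum = -30

-30


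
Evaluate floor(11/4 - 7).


11/4 = 2.75
2.75 - 7 = -4.25
floor(-4.25) = -5

-5


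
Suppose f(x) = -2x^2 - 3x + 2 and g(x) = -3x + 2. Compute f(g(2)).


-18


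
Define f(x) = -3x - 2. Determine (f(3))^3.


f(3) = -11
(-11)^3 = -1331

-1331


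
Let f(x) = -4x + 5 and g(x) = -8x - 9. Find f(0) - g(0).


f(0) = 5
g(0) = -9
Difference = 14

14


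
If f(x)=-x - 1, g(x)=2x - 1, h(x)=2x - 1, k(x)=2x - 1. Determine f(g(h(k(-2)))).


k(-2) = -5
h(-5) = -11
g(-11) = -23
f(-23) = 22

22


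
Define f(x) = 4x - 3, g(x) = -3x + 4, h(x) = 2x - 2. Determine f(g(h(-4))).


h(-4) = -10
g(-10) = 34
f(34) = 133

133


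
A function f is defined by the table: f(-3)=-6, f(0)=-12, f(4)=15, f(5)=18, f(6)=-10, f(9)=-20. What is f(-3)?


Reading from the table at x = -3

-6


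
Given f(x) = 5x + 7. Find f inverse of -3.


Solve 5x + 7 = -3
x = (-3 - 7) / 5 = -2

-2


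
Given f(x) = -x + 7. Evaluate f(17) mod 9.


f(17) = -10
-10 mod 9 = 8

8


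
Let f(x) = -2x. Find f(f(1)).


f(1) = -2
f(-2) = 4

4


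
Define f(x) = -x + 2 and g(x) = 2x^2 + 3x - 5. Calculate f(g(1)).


2


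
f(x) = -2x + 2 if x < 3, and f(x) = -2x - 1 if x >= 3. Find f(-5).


-5 satisfies x < 3
f(-5) = 12

12


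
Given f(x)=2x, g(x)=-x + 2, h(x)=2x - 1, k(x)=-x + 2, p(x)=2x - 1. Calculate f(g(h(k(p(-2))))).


-22


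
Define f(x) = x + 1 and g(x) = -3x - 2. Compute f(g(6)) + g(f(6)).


f(g(6)) = -19
g(f(6)) = -23
Sum = -42

-42


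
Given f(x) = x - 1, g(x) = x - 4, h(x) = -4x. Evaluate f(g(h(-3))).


h(-3) = 12
g(12) = 8
f(8) = 7

7


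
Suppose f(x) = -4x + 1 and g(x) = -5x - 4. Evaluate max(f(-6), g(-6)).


f(-6) = 25
g(-6) = 26
max = 26

26


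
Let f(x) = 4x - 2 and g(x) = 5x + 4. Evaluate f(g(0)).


g(0) = 4
f(4) = 14

14


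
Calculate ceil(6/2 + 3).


6/2 = 3
3 + 3 = 6
ceil(6) = 6

6


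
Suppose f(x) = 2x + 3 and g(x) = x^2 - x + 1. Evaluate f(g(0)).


g(0) = 1
f(1) = 5

5


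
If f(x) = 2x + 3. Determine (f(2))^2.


f(2) = 7
(7)^2 = 49

49


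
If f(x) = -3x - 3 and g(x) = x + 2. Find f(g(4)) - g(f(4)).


f(g(4)) = -21
g(f(4)) = -13
Difference = -8

-8


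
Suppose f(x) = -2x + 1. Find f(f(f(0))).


f(0) = 1
f(1) = -1
f(-1) = 3

3


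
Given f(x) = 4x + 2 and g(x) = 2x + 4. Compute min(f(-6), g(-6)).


f(-6) = -22
g(-6) = -8
min = -22

-22


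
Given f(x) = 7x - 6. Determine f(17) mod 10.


f(17) = 113
113 mod 10 = 3

3


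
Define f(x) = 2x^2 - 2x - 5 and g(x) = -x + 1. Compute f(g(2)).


g(2) = -1
f(-1) = 2*(-1)^2 - 2*(-1) - 5 = -1

-1


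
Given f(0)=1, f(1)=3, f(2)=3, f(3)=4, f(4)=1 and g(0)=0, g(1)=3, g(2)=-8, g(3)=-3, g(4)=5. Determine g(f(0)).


f(0) = 1
g(1) = 3

3


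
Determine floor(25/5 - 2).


3


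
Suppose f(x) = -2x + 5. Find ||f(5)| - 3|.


f(5) = -5
|-5| = 5
|5 - 3| = 2

2


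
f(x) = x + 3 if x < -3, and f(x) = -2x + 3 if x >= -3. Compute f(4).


4 satisfies x >= -3
f(4) = -5

-5


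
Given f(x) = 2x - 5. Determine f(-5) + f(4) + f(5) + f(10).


f(-5) = -15
f(4) = 3
f(5) = 5
f(10) = 15
Sum = 8

8


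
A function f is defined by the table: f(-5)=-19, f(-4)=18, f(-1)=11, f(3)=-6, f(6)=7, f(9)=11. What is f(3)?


Reading from the table at x = 3

-6


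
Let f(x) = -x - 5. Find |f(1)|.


f(1) = -6
|-6| = 6

6


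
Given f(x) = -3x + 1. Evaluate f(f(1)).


f(1) = -2
f(-2) = 7

7


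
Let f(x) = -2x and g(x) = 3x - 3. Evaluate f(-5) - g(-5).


f(-5) = 10
g(-5) = -18
Difference = 28

28


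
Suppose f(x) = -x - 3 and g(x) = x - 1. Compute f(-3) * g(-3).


f(-3) = 0
g(-3) = -4
Product = 0

0


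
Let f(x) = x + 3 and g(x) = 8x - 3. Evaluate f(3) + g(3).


f(3) = 6
g(3) = 21
Sum = 27

27


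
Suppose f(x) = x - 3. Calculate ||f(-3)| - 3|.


f(-3) = -6
|-6| = 6
|6 - 3| = 3

3


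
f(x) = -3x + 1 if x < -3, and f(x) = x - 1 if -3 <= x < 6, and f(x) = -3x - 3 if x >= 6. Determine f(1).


1 satisfies -3 <= x < 6
f(1) = 0

0


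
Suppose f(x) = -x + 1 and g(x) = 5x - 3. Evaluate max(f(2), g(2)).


f(2) = -1
g(2) = 7
max = 7

7


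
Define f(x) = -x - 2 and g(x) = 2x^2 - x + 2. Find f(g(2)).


-10


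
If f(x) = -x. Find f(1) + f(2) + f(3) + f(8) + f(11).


f(1) = -1
f(2) = -2
f(3) = -3
f(8) = -8
f(11) = -11
Sum = -25

-25


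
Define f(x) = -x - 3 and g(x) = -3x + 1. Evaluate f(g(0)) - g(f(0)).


-14


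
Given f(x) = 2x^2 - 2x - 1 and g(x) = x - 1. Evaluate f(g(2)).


g(2) = 1
f(1) = 2*(1)^2 - 2*(1) - 1 = -1

-1


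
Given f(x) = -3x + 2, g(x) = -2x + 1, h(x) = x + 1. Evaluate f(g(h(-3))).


h(-3) = -2
g(-2) = 5
f(5) = -13

-13


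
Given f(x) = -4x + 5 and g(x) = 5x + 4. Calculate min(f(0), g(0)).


f(0) = 5
g(0) = 4
min = 4

4


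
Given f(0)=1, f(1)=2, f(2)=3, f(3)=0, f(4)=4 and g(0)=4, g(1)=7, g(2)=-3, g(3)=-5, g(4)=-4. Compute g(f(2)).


f(2) = 3
g(3) = -5

-5


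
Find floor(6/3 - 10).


6/3 = 2
2 - 10 = -8
floor(-8) = -8

-8


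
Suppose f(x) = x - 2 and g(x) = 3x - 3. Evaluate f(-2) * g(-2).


36


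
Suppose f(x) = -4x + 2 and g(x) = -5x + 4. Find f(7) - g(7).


f(7) = -26
g(7) = -31
Difference = 5

5


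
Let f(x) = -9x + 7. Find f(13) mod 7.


2


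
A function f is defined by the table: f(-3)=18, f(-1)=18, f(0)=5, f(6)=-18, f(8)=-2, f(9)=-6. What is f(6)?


Reading from the table at x = 6

-18


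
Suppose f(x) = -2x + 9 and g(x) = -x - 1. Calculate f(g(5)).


g(5) = -6
f(-6) = 21

21


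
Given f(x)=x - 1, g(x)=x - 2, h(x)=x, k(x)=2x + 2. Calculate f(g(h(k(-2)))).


k(-2) = -2
h(-2) = -2
g(-2) = -4
f(-4) = -5

-5


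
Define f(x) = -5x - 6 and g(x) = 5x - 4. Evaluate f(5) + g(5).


f(5) = -31
g(5) = 21
Sum = -10

-10


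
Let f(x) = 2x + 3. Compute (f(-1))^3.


f(-1) = 1
(1)^3 = 1

1


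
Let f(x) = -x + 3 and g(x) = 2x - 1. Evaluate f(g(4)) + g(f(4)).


f(g(4)) = -4
g(f(4)) = -3
Sum = -7

-7


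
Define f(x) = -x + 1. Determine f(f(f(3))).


f(3) = -2
f(-2) = 3
f(3) = -2

-2


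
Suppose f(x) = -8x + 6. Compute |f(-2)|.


f(-2) = 22
|22| = 22

22


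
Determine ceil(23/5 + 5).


23/5 = 4.6
4.6 + 5 = 9.6
ceil(9.6) = 10

10


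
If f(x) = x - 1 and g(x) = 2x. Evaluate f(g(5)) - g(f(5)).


f(g(5)) = 9
g(f(5)) = 8
Difference = 1

1


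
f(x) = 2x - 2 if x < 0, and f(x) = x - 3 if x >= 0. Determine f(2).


2 satisfies x >= 0
f(2) = -1

-1


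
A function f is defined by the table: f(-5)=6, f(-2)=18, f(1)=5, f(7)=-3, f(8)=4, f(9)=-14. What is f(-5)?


Reading from the table at x = -5

6


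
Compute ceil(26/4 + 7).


26/4 = 6.5
6.5 + 7 = 13.5
ceil(13.5) = 14

14


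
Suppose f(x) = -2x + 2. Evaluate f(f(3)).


f(3) = -4
f(-4) = 10

10


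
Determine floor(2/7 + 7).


2/7 = 0.2857
0.2857 + 7 = 7.2857
floor(7.2857) = 7

7


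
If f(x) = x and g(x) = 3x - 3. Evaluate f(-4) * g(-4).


f(-4) = -4
g(-4) = -15
Product = 60

60


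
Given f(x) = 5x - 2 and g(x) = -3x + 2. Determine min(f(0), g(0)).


f(0) = -2
g(0) = 2
min = -2

-2


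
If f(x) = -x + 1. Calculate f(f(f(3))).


f(3) = -2
f(-2) = 3
f(3) = -2

-2


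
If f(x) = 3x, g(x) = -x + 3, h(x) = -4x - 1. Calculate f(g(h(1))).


h(1) = -5
g(-5) = 8
f(8) = 24

24


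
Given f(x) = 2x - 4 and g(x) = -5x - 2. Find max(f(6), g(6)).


f(6) = 8
g(6) = -32
max = 8

8


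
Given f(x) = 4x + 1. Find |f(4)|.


f(4) = 17
|17| = 17

17


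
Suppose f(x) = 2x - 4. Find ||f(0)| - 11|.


f(0) = -4
|-4| = 4
|4 - 11| = 7

7


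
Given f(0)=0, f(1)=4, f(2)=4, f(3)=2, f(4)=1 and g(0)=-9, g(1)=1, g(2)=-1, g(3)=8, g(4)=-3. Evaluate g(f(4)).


1


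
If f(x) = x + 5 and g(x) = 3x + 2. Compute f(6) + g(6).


f(6) = 11
g(6) = 20
Sum = 31

31


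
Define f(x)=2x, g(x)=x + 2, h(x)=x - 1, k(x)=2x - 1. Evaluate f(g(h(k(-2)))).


k(-2) = -5
h(-5) = -6
g(-6) = -4
f(-4) = -8

-8


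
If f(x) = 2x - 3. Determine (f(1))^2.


1


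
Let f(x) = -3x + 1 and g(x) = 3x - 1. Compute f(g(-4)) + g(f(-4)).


f(g(-4)) = 40
g(f(-4)) = 38
Sum = 78

78


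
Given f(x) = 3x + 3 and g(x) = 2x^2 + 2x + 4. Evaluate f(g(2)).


51


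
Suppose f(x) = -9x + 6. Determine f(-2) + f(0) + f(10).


f(-2) = 24
f(0) = 6
f(10) = -84
Sum = -54

-54


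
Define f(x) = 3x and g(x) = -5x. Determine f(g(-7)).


g(-7) = 35
f(35) = 105

105


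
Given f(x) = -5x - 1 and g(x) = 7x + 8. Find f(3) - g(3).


-45


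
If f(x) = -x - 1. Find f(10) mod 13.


f(10) = -11
-11 mod 13 = 2

2


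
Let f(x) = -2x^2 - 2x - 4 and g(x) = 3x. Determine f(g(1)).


g(1) = 3
f(3) = (-2)*(3)^2 - 2*(3) - 4 = -28

-28


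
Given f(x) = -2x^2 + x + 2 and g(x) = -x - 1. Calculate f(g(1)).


g(1) = -2
f(-2) = (-2)*(-2)^2 + 1*(-2) + 2 = -8

-8


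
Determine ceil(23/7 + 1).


5


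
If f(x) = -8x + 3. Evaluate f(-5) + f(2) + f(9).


f(-5) = 43
f(2) = -13
f(9) = -69
Sum = -39

-39


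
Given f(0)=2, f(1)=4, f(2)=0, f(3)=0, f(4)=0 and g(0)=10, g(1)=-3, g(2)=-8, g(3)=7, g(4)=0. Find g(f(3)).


f(3) = 0
g(0) = 10

10


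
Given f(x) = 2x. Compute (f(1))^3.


f(1) = 2
(2)^3 = 8

8


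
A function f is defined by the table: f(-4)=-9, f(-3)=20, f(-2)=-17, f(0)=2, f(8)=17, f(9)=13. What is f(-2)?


Reading from the table at x = -2

-17


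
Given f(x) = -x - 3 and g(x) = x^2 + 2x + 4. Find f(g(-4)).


g(-4) = 12
f(12) = -15

-15


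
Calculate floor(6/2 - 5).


-2


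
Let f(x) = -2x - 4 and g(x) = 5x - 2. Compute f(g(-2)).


g(-2) = -12
f(-12) = 20

20


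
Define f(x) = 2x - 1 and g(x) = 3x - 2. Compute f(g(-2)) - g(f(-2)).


0


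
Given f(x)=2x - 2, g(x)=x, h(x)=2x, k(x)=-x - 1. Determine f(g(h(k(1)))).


-10


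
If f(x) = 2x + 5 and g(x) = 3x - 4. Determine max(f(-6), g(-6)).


f(-6) = -7
g(-6) = -22
max = -7

-7


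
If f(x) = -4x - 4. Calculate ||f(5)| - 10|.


f(5) = -24
|-24| = 24
|24 - 10| = 14

14


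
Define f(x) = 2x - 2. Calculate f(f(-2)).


f(-2) = -6
f(-6) = -14

-14


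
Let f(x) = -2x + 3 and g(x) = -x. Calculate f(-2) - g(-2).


f(-2) = 7
g(-2) = 2
Difference = 5

5


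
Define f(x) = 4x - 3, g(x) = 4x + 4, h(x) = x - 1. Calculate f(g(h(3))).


h(3) = 2
g(2) = 12
f(12) = 45

45


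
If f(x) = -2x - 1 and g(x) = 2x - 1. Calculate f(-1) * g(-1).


f(-1) = 1
g(-1) = -3
Product = -3

-3


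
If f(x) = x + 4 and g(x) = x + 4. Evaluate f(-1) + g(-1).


6


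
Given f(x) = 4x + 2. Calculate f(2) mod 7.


f(2) = 10
10 mod 7 = 3

3


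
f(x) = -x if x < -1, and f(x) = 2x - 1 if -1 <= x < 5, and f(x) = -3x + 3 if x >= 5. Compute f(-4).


-4 satisfies x < -1
f(-4) = 4

4


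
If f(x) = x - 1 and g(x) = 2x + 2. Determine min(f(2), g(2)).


f(2) = 1
g(2) = 6
min = 1

1


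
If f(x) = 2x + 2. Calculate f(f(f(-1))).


f(-1) = 0
f(0) = 2
f(2) = 6

6


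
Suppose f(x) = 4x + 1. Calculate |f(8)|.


f(8) = 33
|33| = 33

33


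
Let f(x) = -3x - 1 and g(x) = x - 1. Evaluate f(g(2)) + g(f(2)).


-12


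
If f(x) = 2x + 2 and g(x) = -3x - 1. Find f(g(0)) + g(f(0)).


f(g(0)) = 0
g(f(0)) = -7
Sum = -7

-7


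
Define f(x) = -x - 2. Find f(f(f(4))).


f(4) = -6
f(-6) = 4
f(4) = -6

-6


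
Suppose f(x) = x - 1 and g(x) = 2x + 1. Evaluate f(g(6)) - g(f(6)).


1


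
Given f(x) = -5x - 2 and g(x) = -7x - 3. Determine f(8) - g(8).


f(8) = -42
g(8) = -59
Difference = 17

17


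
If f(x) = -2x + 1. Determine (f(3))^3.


f(3) = -5
(-5)^3 = -125

-125


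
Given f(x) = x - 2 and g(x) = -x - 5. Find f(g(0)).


g(0) = -5
f(-5) = -7

-7


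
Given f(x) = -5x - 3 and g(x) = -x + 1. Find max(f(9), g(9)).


f(9) = -48
g(9) = -8
max = -8

-8


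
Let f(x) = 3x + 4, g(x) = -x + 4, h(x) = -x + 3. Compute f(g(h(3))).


h(3) = 0
g(0) = 4
f(4) = 16

16


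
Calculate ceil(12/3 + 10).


12/3 = 4
4 + 10 = 14
ceil(14) = 14

14


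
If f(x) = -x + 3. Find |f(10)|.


f(10) = -7
|-7| = 7

7


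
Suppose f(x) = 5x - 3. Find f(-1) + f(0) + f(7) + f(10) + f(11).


f(-1) = -8
f(0) = -3
f(7) = 32
f(10) = 47
f(11) = 52
Sum = 120

120


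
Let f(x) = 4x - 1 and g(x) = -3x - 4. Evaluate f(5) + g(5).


0


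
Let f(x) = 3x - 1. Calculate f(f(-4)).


-40


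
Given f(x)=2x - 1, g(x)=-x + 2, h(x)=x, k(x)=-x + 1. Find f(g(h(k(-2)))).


k(-2) = 3
h(3) = 3
g(3) = -1
f(-1) = -3

-3
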